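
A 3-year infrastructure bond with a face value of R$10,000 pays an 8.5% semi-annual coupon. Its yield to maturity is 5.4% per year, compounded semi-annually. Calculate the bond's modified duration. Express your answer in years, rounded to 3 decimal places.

2.652 years

Periodic yield y = 0.027. First find Macaulay duration:
  t   CF        PV=CF/(1+0.027)^t    t·PV
  1       425.00       413.8267       413.8267
  2       425.00       402.9471       805.8942
  3       425.00       392.3536     1,177.0607
  4       425.00       382.0385     1,528.1541
  5       425.00       371.9947     1,859.9733
  6    10,425.00     8,884.9176    53,309.5053
  Σ                 10,848.0781    59,094.4143
P = 10,848.0781; Macaulay duration = 59,094.4143 / 10,848.0781 = 5.44745 half-year periods = 2.72373 years.
Modified duration = D_Mac / (1 + y) = 2.72373 / 1.027 = 2.65212 years.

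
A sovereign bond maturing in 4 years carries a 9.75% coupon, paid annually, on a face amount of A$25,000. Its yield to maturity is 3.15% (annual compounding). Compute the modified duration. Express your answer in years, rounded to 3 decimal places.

3.445 years

Periodic yield y = 0.0315. First find Macaulay duration:
  t   CF        PV=CF/(1+0.0315)^t    t·PV
  1     2,437.50     2,363.0635     2,363.0635
  2     2,437.50     2,290.9001     4,581.8003
  3     2,437.50     2,220.9405     6,662.8216
  4    27,437.50    24,236.3719    96,945.4877
  Σ                 31,111.2761   110,553.1730
P = 31,111.2761; Macaulay duration = 110,553.1730 / 31,111.2761 = 3.55348 years.
Modified duration = D_Mac / (1 + y) = 3.55348 / 1.0315 = 3.44496 years.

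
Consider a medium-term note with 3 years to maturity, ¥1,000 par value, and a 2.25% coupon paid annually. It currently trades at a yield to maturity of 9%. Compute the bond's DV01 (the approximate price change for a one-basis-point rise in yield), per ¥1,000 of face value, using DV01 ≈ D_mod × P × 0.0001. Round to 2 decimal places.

¥0.22

Periodic yield y = 0.09.
  t   CF        PV=CF/(1+0.09)^t    t·PV
  1        22.50        20.6422        20.6422
  2        22.50        18.9378        37.8756
  3     1,022.50       789.5576     2,368.6728
  Σ                    829.1376     2,427.1906
P = 829.1376; D_Mac = 2.92737 yrs; D_mod = 2.68566 yrs.
DV01 ≈ 2.68566 × 829.1376 × 0.0001 = 0.222678.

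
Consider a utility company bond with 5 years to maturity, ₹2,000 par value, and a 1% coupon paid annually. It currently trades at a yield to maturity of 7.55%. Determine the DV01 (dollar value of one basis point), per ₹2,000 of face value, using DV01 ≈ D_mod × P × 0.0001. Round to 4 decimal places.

Periodic yield y = 0.0755.
  t   CF        PV=CF/(1+0.0755)^t    t·PV
  1        20.00        18.5960        18.5960
  2        20.00        17.2906        34.5811
  3        20.00        16.0768        48.2303
  4        20.00        14.9482        59.7927
  5     2,020.00     1,403.7808     7,018.9040
  Σ                  1,470.6923     7,180.1041
P = 1,470.6923; D_Mac = 4.88213 yrs; D_mod = 4.53940 yrs.
DV01 ≈ 4.53940 × 1,470.6923 × 0.0001 = 0.667606.

₹0.6676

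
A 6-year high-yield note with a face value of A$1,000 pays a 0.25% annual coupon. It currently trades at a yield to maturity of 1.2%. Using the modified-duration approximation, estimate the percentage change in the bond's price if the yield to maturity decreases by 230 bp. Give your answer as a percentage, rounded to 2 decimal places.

Periodic yield y = 0.012. Modified duration first:
  t   CF        PV=CF/(1+0.012)^t    t·PV
  1         2.50         2.4704         2.4704
  2         2.50         2.4411         4.8821
  3         2.50         2.4121         7.2364
  4         2.50         2.3835         9.5341
  5         2.50         2.3553        11.7763
  6     1,002.50       933.2571     5,599.5426
  Σ                    945.3194     5,635.4418
P = 945.3194; D_Mac = 5.96142 yrs; D_mod = 5.96142/(1+0.012) = 5.89073 yrs.
ΔP/P ≈ -D_mod · Δy = -5.89073 × (-0.023) = +0.135487 = +13.5487%.

+13.55%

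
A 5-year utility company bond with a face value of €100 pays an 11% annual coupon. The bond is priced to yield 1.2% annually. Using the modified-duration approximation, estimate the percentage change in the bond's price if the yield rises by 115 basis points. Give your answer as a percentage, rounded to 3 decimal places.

Periodic yield y = 0.012. Modified duration first:
  t   CF        PV=CF/(1+0.012)^t    t·PV
  1        11.00        10.8696        10.8696
  2        11.00        10.7407        21.4814
  3        11.00        10.6133        31.8400
  4        11.00        10.4875        41.9499
  5       111.00       104.5732       522.8660
  Σ                    147.2842       629.0068
P = 147.2842; D_Mac = 4.27070 yrs; D_mod = 4.27070/(1+0.012) = 4.22006 yrs.
ΔP/P ≈ -D_mod · Δy = -4.22006 × (+0.0115) = -0.048531 = -4.8531%.

-4.853%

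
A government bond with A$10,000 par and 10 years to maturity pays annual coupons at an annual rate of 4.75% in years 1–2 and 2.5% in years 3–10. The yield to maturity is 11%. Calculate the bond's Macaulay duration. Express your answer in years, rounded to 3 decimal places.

Periodic yield y = 0.11. Discount each cash flow and weight by its year:
  t   CF        PV=CF/(1+0.11)^t    t·PV
  1       475.00       427.9279       427.9279
  2       475.00       385.5207       771.0413
  3       250.00       182.7978       548.3935
  4       250.00       164.6827       658.7310
  5       250.00       148.3628       741.8142
  6       250.00       133.6602       801.9613
  7       250.00       120.4146       842.9022
  8       250.00       108.4816       867.8530
  9       250.00        97.7312       879.5807
  10   10,250.00     3,609.8909    36,098.9091
  Σ                  5,379.4705    42,639.1142
Price P = Σ PV = 5,379.4705.
Macaulay duration = Σ(t·PV) / P = 42,639.1142 / 5,379.4705 = 7.92627 years.

7.926 years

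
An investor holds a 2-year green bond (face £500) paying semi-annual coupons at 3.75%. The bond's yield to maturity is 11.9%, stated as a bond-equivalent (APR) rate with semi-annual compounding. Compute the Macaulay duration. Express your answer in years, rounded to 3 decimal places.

1.940 years

Periodic yield y = 0.0595. Discount each cash flow and weight by its period:
  t   CF        PV=CF/(1+0.0595)^t    t·PV
  1        9.375         8.8485         8.8485
  2        9.375         8.3516        16.7032
  3        9.375         7.8826        23.6477
  4      509.375       404.2349     1,616.9395
  Σ                    429.3176     1,666.1390
Price P = Σ PV = 429.3176.
Macaulay duration = Σ(t·PV) / P = 1,666.1390 / 429.3176 = 3.88090 half-year periods.
In years: 3.88090 / 2 = 1.94045 years.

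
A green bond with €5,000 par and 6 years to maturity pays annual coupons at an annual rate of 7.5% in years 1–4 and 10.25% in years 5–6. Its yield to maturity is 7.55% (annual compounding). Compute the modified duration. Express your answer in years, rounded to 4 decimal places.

Periodic yield y = 0.0755. First find Macaulay duration:
  t   CF        PV=CF/(1+0.0755)^t    t·PV
  1       375.00       348.6750       348.6750
  2       375.00       324.1981       648.3962
  3       375.00       301.4394       904.3182
  4       375.00       280.2784     1,121.1135
  5       512.50       356.1573     1,780.7863
  6     5,512.50     3,561.9360    21,371.6161
  Σ                  5,172.6842    26,174.9053
P = 5,172.6842; Macaulay duration = 26,174.9053 / 5,172.6842 = 5.06022 years.
Modified duration = D_Mac / (1 + y) = 5.06022 / 1.0755 = 4.70499 years.

4.7050 years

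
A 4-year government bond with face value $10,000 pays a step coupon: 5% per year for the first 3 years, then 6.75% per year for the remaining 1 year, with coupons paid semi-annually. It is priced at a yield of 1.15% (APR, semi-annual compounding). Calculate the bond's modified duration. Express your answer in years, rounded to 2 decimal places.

3.68 years

Periodic yield y = 0.00575. First find Macaulay duration:
  t   CF        PV=CF/(1+0.00575)^t    t·PV
  1       250.00       248.5707       248.5707
  2       250.00       247.1496       494.2992
  3       250.00       245.7366       737.2099
  4       250.00       244.3317       977.3269
  5       250.00       242.9348     1,214.6742
  6       250.00       241.5460     1,449.2757
  7       337.50       324.2228     2,269.5593
  8    10,337.50     9,874.0471    78,992.3765
  Σ                 11,668.5393    86,383.2923
P = 11,668.5393; Macaulay duration = 86,383.2923 / 11,668.5393 = 7.40309 half-year periods = 3.70155 years.
Modified duration = D_Mac / (1 + y) = 3.70155 / 1.00575 = 3.68038 years.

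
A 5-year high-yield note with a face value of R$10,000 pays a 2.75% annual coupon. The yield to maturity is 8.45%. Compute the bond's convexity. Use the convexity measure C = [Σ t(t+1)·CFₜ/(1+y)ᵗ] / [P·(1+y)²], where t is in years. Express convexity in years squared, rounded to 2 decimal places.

23.47

With y = 0.0845:
  t   CF        PV=CF/(1+0.0845)^t    t·PV        t(t+1)·PV
  1       275.00       253.5731       253.5731         507.1462
  2       275.00       233.8157       467.6313       1,402.8939
  3       275.00       215.5977       646.7930       2,587.1718
  4       275.00       198.7991       795.1965       3,975.9825
  5    10,275.00     6,849.1085    34,245.5427     205,473.2563
  Σ                  7,750.8940    36,408.7365     213,946.4506
P = 7,750.8940.
Convexity = Σ t(t+1)·PV / [P·(1+y)²] = 213,946.4506 / (7,750.8940 × 1.176140) = 23.46898.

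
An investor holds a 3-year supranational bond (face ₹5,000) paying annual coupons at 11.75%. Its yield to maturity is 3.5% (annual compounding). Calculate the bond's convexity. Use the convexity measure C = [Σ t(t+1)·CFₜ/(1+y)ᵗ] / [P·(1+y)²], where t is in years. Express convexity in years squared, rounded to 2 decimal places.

9.84

With y = 0.035:
  t   CF        PV=CF/(1+0.035)^t    t·PV        t(t+1)·PV
  1       587.50       567.6329       567.6329       1,135.2657
  2       587.50       548.4375     1,096.8751       3,290.6252
  3     5,587.50     5,039.6049    15,118.8146      60,475.2584
  Σ                  6,155.6753    16,783.3225      64,901.1493
P = 6,155.6753.
Convexity = Σ t(t+1)·PV / [P·(1+y)²] = 64,901.1493 / (6,155.6753 × 1.071225) = 9.84229.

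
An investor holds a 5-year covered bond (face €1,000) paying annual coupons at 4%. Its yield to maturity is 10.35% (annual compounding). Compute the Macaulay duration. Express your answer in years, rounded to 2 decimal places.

Periodic yield y = 0.1035. Discount each cash flow and weight by its year:
  t   CF        PV=CF/(1+0.1035)^t    t·PV
  1        40.00        36.2483        36.2483
  2        40.00        32.8485        65.6970
  3        40.00        29.7675        89.3026
  4        40.00        26.9756       107.9023
  5     1,040.00       635.5821     3,177.9105
  Σ                    761.4220     3,477.0606
Price P = Σ PV = 761.4220.
Macaulay duration = Σ(t·PV) / P = 3,477.0606 / 761.4220 = 4.56654 years.

4.57 years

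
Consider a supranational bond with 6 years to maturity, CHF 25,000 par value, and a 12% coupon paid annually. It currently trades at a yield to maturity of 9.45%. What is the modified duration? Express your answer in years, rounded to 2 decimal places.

Periodic yield y = 0.0945. First find Macaulay duration:
  t   CF        PV=CF/(1+0.0945)^t    t·PV
  1     3,000.00     2,740.9776     2,740.9776
  2     3,000.00     2,504.3194     5,008.6389
  3     3,000.00     2,288.0945     6,864.2835
  4     3,000.00     2,090.5386     8,362.1544
  5     3,000.00     1,910.0398     9,550.1992
  6    28,000.00    16,287.8378    97,727.0268
  Σ                 27,821.8078   130,253.2804
P = 27,821.8078; Macaulay duration = 130,253.2804 / 27,821.8078 = 4.68170 years.
Modified duration = D_Mac / (1 + y) = 4.68170 / 1.0945 = 4.27748 years.

4.28 years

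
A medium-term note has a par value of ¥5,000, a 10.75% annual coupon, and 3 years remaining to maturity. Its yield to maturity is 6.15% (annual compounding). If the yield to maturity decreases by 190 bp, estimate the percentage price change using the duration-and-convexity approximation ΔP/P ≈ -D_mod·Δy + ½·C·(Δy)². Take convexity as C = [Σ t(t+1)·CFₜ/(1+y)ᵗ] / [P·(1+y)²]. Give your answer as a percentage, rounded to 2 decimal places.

With y = 0.0615:
  t   CF        PV=CF/(1+0.0615)^t    t·PV        t(t+1)·PV
  1       537.50       506.3589       506.3589       1,012.7179
  2       537.50       477.0221       954.0441       2,862.1324
  3     5,537.50     4,629.7095    13,889.1286      55,556.5143
  Σ                  5,613.0905    15,349.5316      59,431.3646
P = 5,613.0905; D_Mac = 2.73460 yrs; D_mod = 2.57616 yrs; C = 9.39666.
Duration effect: -2.57616 × (-0.019) = +0.048947
Convexity effect: 0.5 × 9.39666 × (-0.019)² = +0.0016961
ΔP/P ≈ +0.048947 + 0.0016961 = +0.050643 = +5.0643%.

+5.06%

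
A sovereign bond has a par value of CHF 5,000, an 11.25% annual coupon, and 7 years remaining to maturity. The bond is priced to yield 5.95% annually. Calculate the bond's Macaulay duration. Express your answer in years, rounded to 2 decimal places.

Periodic yield y = 0.0595. Discount each cash flow and weight by its year:
  t   CF        PV=CF/(1+0.0595)^t    t·PV
  1       562.50       530.9108       530.9108
  2       562.50       501.0956     1,002.1912
  3       562.50       472.9548     1,418.8644
  4       562.50       446.3943     1,785.5774
  5       562.50       421.3255     2,106.6274
  6       562.50       397.6644     2,385.9867
  7     5,562.50     3,711.6182    25,981.3275
  Σ                  6,481.9637    35,211.4853
Price P = Σ PV = 6,481.9637.
Macaulay duration = Σ(t·PV) / P = 35,211.4853 / 6,481.9637 = 5.43223 years.

5.43 years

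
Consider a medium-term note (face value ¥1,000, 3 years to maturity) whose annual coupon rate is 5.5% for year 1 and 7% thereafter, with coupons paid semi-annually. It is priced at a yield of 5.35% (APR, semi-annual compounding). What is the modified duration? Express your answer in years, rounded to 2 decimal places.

Periodic yield y = 0.02675. First find Macaulay duration:
  t   CF        PV=CF/(1+0.02675)^t    t·PV
  1        27.50        26.7835        26.7835
  2        27.50        26.0857        52.1715
  3        35.00        32.3351        97.0052
  4        35.00        31.4926       125.9706
  5        35.00        30.6722       153.3608
  6     1,035.00       883.3892     5,300.3351
  Σ                  1,030.7584     5,755.6269
P = 1,030.7584; Macaulay duration = 5,755.6269 / 1,030.7584 = 5.58388 half-year periods = 2.79194 years.
Modified duration = D_Mac / (1 + y) = 2.79194 / 1.02675 = 2.71920 years.

2.72 years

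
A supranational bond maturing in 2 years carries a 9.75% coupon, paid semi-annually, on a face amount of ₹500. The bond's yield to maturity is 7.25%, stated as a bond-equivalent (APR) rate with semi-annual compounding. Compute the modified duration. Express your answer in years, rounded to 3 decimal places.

Periodic yield y = 0.03625. First find Macaulay duration:
  t   CF        PV=CF/(1+0.03625)^t    t·PV
  1       24.375        23.5223        23.5223
  2       24.375        22.6995        45.3989
  3       24.375        21.9054        65.7162
  4      524.375       454.7616     1,819.0465
  Σ                    522.8888     1,953.6839
P = 522.8888; Macaulay duration = 1,953.6839 / 522.8888 = 3.73633 half-year periods = 1.86816 years.
Modified duration = D_Mac / (1 + y) = 1.86816 / 1.03625 = 1.80281 years.

1.803 years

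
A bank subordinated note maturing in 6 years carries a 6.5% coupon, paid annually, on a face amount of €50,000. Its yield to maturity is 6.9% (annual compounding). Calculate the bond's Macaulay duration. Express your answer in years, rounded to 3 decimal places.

5.146 years

Periodic yield y = 0.069. Discount each cash flow and weight by its year:
  t   CF        PV=CF/(1+0.069)^t    t·PV
  1     3,250.00     3,040.2245     3,040.2245
  2     3,250.00     2,843.9893     5,687.9785
  3     3,250.00     2,660.4203     7,981.2608
  4     3,250.00     2,488.7000     9,954.7998
  5     3,250.00     2,328.0636    11,640.3178
  6    53,250.00    35,682.3444   214,094.0665
  Σ                 49,043.7420   252,398.6480
Price P = Σ PV = 49,043.7420.
Macaulay duration = Σ(t·PV) / P = 252,398.6480 / 49,043.7420 = 5.14640 years.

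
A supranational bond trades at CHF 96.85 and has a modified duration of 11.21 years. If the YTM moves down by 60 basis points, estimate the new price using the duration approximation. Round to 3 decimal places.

CHF 103.364

Duration approximation: ΔP/P ≈ -D_mod · Δy = -11.21 × (-0.006) = +0.067260.
New price ≈ 96.85 × (1 + 0.067260) = 103.364131.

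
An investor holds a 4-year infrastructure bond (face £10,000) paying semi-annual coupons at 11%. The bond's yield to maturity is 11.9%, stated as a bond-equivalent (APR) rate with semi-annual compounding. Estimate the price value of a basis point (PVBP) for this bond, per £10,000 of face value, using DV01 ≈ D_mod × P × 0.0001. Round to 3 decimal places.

£3.056

Periodic yield y = 0.0595.
  t   CF        PV=CF/(1+0.0595)^t    t·PV
  1       550.00       519.1128       519.1128
  2       550.00       489.9602       979.9203
  3       550.00       462.4447     1,387.3341
  4       550.00       436.4745     1,745.8979
  5       550.00       411.9627     2,059.8134
  6       550.00       388.8275     2,332.9647
  7       550.00       366.9915     2,568.9402
  8    10,550.00     6,644.2317    53,153.8539
  Σ                  9,720.0055    64,747.8374
P = 9,720.0055; D_Mac = 6.66130 half-year periods = 3.33065 yrs; D_mod = 3.14360 yrs.
DV01 ≈ 3.14360 × 9,720.0055 × 0.0001 = 3.055585.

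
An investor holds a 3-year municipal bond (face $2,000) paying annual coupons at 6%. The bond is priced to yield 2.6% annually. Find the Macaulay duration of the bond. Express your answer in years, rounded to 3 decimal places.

Periodic yield y = 0.026. Discount each cash flow and weight by its year:
  t   CF        PV=CF/(1+0.026)^t    t·PV
  1       120.00       116.9591       116.9591
  2       120.00       113.9952       227.9904
  3     2,120.00     1,962.8801     5,888.6404
  Σ                  2,193.8344     6,233.5898
Price P = Σ PV = 2,193.8344.
Macaulay duration = Σ(t·PV) / P = 6,233.5898 / 2,193.8344 = 2.84141 years.

2.841 years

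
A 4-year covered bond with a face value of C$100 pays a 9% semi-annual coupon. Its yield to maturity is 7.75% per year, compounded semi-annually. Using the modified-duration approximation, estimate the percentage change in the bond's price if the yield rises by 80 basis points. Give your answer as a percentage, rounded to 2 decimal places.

Periodic yield y = 0.03875. Modified duration first:
  t   CF        PV=CF/(1+0.03875)^t    t·PV
  1         4.50         4.3321         4.3321
  2         4.50         4.1705         8.3410
  3         4.50         4.0149        12.0448
  4         4.50         3.8652        15.4607
  5         4.50         3.7210        18.6049
  6         4.50         3.5822        21.4930
  7         4.50         3.4485        24.1398
  8       104.50        77.0953       616.7625
  Σ                    104.2298       721.1789
P = 104.2298; D_Mac = 6.91913 half-year periods = 3.45956 yrs; D_mod = 3.45956/(1+0.03875) = 3.33051 yrs.
ΔP/P ≈ -D_mod · Δy = -3.33051 × (+0.008) = -0.026644 = -2.6644%.

-2.66%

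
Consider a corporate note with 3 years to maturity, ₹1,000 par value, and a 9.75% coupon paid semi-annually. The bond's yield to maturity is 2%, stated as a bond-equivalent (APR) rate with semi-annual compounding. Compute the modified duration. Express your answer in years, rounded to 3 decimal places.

Periodic yield y = 0.01. First find Macaulay duration:
  t   CF        PV=CF/(1+0.01)^t    t·PV
  1        48.75        48.2673        48.2673
  2        48.75        47.7894        95.5789
  3        48.75        47.3163       141.9488
  4        48.75        46.8478       187.3912
  5        48.75        46.3840       231.9198
  6     1,048.75       987.9699     5,927.8196
  Σ                  1,224.5747     6,632.9256
P = 1,224.5747; Macaulay duration = 6,632.9256 / 1,224.5747 = 5.41651 half-year periods = 2.70826 years.
Modified duration = D_Mac / (1 + y) = 2.70826 / 1.01 = 2.68144 years.

2.681 years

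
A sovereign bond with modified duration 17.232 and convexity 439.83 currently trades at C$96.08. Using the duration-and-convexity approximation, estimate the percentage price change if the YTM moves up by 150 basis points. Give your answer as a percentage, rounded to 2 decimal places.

Duration effect: -D_mod·Δy = -17.232 × (+0.015) = -0.258480
Convexity effect: ½·C·(Δy)² = 0.5 × 439.83 × (0.015)² = +0.049480875
ΔP/P ≈ -0.258480 + 0.049480875 = -0.208999125
= -20.8999125%.

-20.90%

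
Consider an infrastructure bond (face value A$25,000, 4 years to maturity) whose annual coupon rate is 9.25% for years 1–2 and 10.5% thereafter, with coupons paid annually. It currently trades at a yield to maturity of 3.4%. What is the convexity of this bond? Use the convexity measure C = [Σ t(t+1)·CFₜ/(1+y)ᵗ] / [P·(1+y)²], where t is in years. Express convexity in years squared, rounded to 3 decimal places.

16.000

With y = 0.034:
  t   CF        PV=CF/(1+0.034)^t    t·PV        t(t+1)·PV
  1     2,312.50     2,236.4603     2,236.4603       4,472.9207
  2     2,312.50     2,162.9210     4,325.8421      12,977.5262
  3     2,625.00     2,374.4755     7,123.4265      28,493.7059
  4    27,625.00    24,166.8547    96,667.4190     483,337.0948
  Σ                 30,940.7116   110,353.1479     529,281.2476
P = 30,940.7116.
Convexity = Σ t(t+1)·PV / [P·(1+y)²] = 529,281.2476 / (30,940.7116 × 1.069156) = 15.99982.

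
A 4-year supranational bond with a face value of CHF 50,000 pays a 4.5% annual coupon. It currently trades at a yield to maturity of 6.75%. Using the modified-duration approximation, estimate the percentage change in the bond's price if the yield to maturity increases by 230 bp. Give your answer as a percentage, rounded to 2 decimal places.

Periodic yield y = 0.0675. Modified duration first:
  t   CF        PV=CF/(1+0.0675)^t    t·PV
  1     2,250.00     2,107.7283     2,107.7283
  2     2,250.00     1,974.4528     3,948.9055
  3     2,250.00     1,849.6045     5,548.8134
  4    52,250.00    40,235.9963   160,943.9854
  Σ                 46,167.7819   172,549.4327
P = 46,167.7819; D_Mac = 3.73744 yrs; D_mod = 3.73744/(1+0.0675) = 3.50112 yrs.
ΔP/P ≈ -D_mod · Δy = -3.50112 × (+0.023) = -0.080526 = -8.0526%.

-8.05%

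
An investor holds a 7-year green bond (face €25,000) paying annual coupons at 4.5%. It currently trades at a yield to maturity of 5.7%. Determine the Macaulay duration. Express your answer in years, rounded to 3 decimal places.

Periodic yield y = 0.057. Discount each cash flow and weight by its year:
  t   CF        PV=CF/(1+0.057)^t    t·PV
  1     1,125.00     1,064.3330     1,064.3330
  2     1,125.00     1,006.9376     2,013.8752
  3     1,125.00       952.6373     2,857.9118
  4     1,125.00       901.2651     3,605.0606
  5     1,125.00       852.6633     4,263.3166
  6     1,125.00       806.6824     4,840.0946
  7    26,125.00    17,722.7613   124,059.3290
  Σ                 23,307.2800   142,703.9208
Price P = Σ PV = 23,307.2800.
Macaulay duration = Σ(t·PV) / P = 142,703.9208 / 23,307.2800 = 6.12272 years.

6.123 years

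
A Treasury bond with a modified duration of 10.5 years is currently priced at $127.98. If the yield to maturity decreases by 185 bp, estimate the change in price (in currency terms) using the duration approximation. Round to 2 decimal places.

Duration approximation: ΔP/P ≈ -D_mod · Δy = -10.5 × (-0.0185) = +0.194250.
ΔP ≈ 127.98 × (+0.194250) = +24.860115.

+$24.86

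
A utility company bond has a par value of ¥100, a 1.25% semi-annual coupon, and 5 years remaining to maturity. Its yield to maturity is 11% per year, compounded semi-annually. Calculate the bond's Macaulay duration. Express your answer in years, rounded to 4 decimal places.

4.8161 years

Periodic yield y = 0.055. Discount each cash flow and weight by its period:
  t   CF        PV=CF/(1+0.055)^t    t·PV
  1        0.625         0.5924         0.5924
  2        0.625         0.5615         1.1231
  3        0.625         0.5323         1.5968
  4        0.625         0.5045         2.0180
  5        0.625         0.4782         2.3910
  6        0.625         0.4533         2.7197
  7        0.625         0.4296         3.0075
  8        0.625         0.4072         3.2580
  9        0.625         0.3860         3.4742
  10     100.625        58.9090       589.0895
  Σ                     63.2541       609.2702
Price P = Σ PV = 63.2541.
Macaulay duration = Σ(t·PV) / P = 609.2702 / 63.2541 = 9.63211 half-year periods.
In years: 9.63211 / 2 = 4.81606 years.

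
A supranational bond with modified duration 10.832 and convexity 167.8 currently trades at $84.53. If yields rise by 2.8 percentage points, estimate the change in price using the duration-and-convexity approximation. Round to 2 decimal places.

Duration effect: -D_mod·Δy = -10.832 × (+0.028) = -0.303296
Convexity effect: ½·C·(Δy)² = 0.5 × 167.8 × (0.028)² = +0.0657776
ΔP/P ≈ -0.303296 + 0.0657776 = -0.2375184
ΔP ≈ 84.53 × (-0.2375184) = -20.077430352.

-$20.08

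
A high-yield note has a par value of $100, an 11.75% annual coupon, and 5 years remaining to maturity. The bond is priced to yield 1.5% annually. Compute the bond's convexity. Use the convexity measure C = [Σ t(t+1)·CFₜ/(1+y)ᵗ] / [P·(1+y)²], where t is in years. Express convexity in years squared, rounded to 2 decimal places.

With y = 0.015:
  t   CF        PV=CF/(1+0.015)^t    t·PV        t(t+1)·PV
  1        11.75        11.5764        11.5764          23.1527
  2        11.75        11.4053        22.8106          68.4317
  3        11.75        11.2367        33.7102         134.8407
  4        11.75        11.0707        44.2827         221.4133
  5       111.75       103.7331       518.6655       3,111.9927
  Σ                    149.0221       631.0452       3,559.8311
P = 149.0221.
Convexity = Σ t(t+1)·PV / [P·(1+y)²] = 3,559.8311 / (149.0221 × 1.030225) = 23.18711.

23.19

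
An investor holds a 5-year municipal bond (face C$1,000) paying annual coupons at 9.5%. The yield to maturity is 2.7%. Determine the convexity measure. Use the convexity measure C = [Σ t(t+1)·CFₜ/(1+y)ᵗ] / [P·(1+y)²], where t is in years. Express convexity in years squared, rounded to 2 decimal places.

23.26

With y = 0.027:
  t   CF        PV=CF/(1+0.027)^t    t·PV        t(t+1)·PV
  1        95.00        92.5024        92.5024         185.0049
  2        95.00        90.0705       180.1411         540.4232
  3        95.00        87.7026       263.1077       1,052.4307
  4        95.00        85.3968       341.5874       1,707.9369
  5     1,095.00       958.4333     4,792.1666      28,752.9994
  Σ                  1,314.1057     5,669.5051      32,238.7951
P = 1,314.1057.
Convexity = Σ t(t+1)·PV / [P·(1+y)²] = 32,238.7951 / (1,314.1057 × 1.054729) = 23.25989.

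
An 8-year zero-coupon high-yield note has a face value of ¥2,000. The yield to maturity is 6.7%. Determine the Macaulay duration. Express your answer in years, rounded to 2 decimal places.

8.00 years

A zero-coupon bond has a single cash flow at maturity, so its Macaulay duration equals its maturity: 8 years.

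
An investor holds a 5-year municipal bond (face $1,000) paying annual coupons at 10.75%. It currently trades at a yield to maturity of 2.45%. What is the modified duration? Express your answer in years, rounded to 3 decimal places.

Periodic yield y = 0.0245. First find Macaulay duration:
  t   CF        PV=CF/(1+0.0245)^t    t·PV
  1       107.50       104.9292       104.9292
  2       107.50       102.4199       204.8399
  3       107.50        99.9707       299.9120
  4       107.50        97.5800       390.3198
  5     1,107.50       981.2596     4,906.2980
  Σ                  1,386.1594     5,906.2990
P = 1,386.1594; Macaulay duration = 5,906.2990 / 1,386.1594 = 4.26091 years.
Modified duration = D_Mac / (1 + y) = 4.26091 / 1.0245 = 4.15901 years.

4.159 years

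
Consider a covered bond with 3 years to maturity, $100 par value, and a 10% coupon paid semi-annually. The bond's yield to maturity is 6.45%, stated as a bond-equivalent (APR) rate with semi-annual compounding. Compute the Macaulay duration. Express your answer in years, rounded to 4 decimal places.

Periodic yield y = 0.03225. Discount each cash flow and weight by its period:
  t   CF        PV=CF/(1+0.03225)^t    t·PV
  1         5.00         4.8438         4.8438
  2         5.00         4.6925         9.3849
  3         5.00         4.5459        13.6376
  4         5.00         4.4038        17.6153
  5         5.00         4.2662        21.3312
  6       105.00        86.7921       520.7523
  Σ                    109.5442       587.5651
Price P = Σ PV = 109.5442.
Macaulay duration = Σ(t·PV) / P = 587.5651 / 109.5442 = 5.36373 half-year periods.
In years: 5.36373 / 2 = 2.68186 years.

2.6819 years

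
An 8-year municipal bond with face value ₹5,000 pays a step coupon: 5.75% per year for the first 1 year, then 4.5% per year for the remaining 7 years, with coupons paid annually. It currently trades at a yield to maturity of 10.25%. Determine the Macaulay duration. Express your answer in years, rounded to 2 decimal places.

6.54 years

Periodic yield y = 0.1025. Discount each cash flow and weight by its year:
  t   CF        PV=CF/(1+0.1025)^t    t·PV
  1       287.50       260.7710       260.7710
  2       225.00       185.1081       370.2161
  3       225.00       167.8985       503.6954
  4       225.00       152.2889       609.1554
  5       225.00       138.1305       690.6524
  6       225.00       125.2884       751.7305
  7       225.00       113.6403       795.4820
  8     5,225.00     2,393.6327    19,149.0616
  Σ                  3,536.7582    23,130.7645
Price P = Σ PV = 3,536.7582.
Macaulay duration = Σ(t·PV) / P = 23,130.7645 / 3,536.7582 = 6.54010 years.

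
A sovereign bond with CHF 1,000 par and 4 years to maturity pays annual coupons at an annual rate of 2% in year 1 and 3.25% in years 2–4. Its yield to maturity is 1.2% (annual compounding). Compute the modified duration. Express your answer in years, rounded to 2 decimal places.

3.81 years

Periodic yield y = 0.012. First find Macaulay duration:
  t   CF        PV=CF/(1+0.012)^t    t·PV
  1        20.00        19.7628        19.7628
  2        32.50        31.7338        63.4676
  3        32.50        31.3575        94.0726
  4     1,032.50       984.3919     3,937.5674
  Σ                  1,067.2460     4,114.8705
P = 1,067.2460; Macaulay duration = 4,114.8705 / 1,067.2460 = 3.85560 years.
Modified duration = D_Mac / (1 + y) = 3.85560 / 1.012 = 3.80988 years.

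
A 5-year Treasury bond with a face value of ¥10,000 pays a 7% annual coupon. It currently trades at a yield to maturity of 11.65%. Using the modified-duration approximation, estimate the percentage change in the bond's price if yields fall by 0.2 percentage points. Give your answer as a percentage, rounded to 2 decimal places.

Periodic yield y = 0.1165. Modified duration first:
  t   CF        PV=CF/(1+0.1165)^t    t·PV
  1       700.00       626.9592       626.9592
  2       700.00       561.5399     1,123.0797
  3       700.00       502.9466     1,508.8397
  4       700.00       450.4672     1,801.8686
  5    10,700.00     6,167.2299    30,836.1497
  Σ                  8,309.1428    35,896.8970
P = 8,309.1428; D_Mac = 4.32017 yrs; D_mod = 4.32017/(1+0.1165) = 3.86939 yrs.
ΔP/P ≈ -D_mod · Δy = -3.86939 × (-0.002) = +0.007739 = +0.7739%.

+0.77%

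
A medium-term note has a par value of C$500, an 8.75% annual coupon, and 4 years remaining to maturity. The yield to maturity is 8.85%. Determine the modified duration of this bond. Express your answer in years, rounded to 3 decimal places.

3.254 years

Periodic yield y = 0.0885. First find Macaulay duration:
  t   CF        PV=CF/(1+0.0885)^t    t·PV
  1        43.75        40.1929        40.1929
  2        43.75        36.9251        73.8501
  3        43.75        33.9229       101.7686
  4       543.75       387.3339     1,549.3357
  Σ                    498.3748     1,765.1474
P = 498.3748; Macaulay duration = 1,765.1474 / 498.3748 = 3.54181 years.
Modified duration = D_Mac / (1 + y) = 3.54181 / 1.0885 = 3.25384 years.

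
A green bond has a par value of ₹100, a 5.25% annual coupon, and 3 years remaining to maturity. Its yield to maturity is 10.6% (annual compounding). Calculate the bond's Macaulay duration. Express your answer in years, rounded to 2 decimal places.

2.84 years

Periodic yield y = 0.106. Discount each cash flow and weight by its year:
  t   CF        PV=CF/(1+0.106)^t    t·PV
  1         5.25         4.7468         4.7468
  2         5.25         4.2919         8.5838
  3       105.25        77.7959       233.3877
  Σ                     86.8346       246.7183
Price P = Σ PV = 86.8346.
Macaulay duration = Σ(t·PV) / P = 246.7183 / 86.8346 = 2.84124 years.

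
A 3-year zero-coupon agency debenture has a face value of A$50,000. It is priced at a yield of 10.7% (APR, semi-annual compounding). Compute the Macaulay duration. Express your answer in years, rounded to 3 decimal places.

3.000 years

A zero-coupon bond has a single cash flow at maturity, so its Macaulay duration equals its maturity: 3 years.
(Equivalently: 6 semi-annual periods ÷ 2 = 3 years.)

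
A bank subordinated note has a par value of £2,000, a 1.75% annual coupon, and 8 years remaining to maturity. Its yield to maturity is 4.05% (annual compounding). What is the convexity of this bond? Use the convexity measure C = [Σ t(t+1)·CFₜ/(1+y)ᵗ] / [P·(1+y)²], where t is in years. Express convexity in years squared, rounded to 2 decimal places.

60.84

With y = 0.0405:
  t   CF        PV=CF/(1+0.0405)^t    t·PV        t(t+1)·PV
  1        35.00        33.6377        33.6377          67.2753
  2        35.00        32.3284        64.6568         193.9703
  3        35.00        31.0700        93.2101         372.8405
  4        35.00        29.8607       119.4427         597.2136
  5        35.00        28.6984       143.4920         860.9519
  6        35.00        27.5814       165.4881       1,158.4167
  7        35.00        26.5078       185.5545       1,484.4360
  8     2,035.00     1,481.2479    11,849.9829     106,649.8462
  Σ                  1,690.9322    12,655.4648     111,384.9505
P = 1,690.9322.
Convexity = Σ t(t+1)·PV / [P·(1+y)²] = 111,384.9505 / (1,690.9322 × 1.082640) = 60.84378.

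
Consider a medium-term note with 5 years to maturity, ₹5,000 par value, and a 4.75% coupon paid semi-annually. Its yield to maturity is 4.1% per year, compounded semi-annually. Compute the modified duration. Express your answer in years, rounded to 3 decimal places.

4.427 years

Periodic yield y = 0.0205. First find Macaulay duration:
  t   CF        PV=CF/(1+0.0205)^t    t·PV
  1       118.75       116.3645       116.3645
  2       118.75       114.0270       228.0539
  3       118.75       111.7364       335.2091
  4       118.75       109.4918       437.9672
  5       118.75       107.2923       536.4615
  6       118.75       105.1370       630.8220
  7       118.75       103.0250       721.1749
  8       118.75       100.9554       807.6432
  9       118.75        98.9274       890.3465
  10    5,118.75     4,178.6291    41,786.2914
  Σ                  5,145.5859    46,490.3343
P = 5,145.5859; Macaulay duration = 46,490.3343 / 5,145.5859 = 9.03499 half-year periods = 4.51750 years.
Modified duration = D_Mac / (1 + y) = 4.51750 / 1.0205 = 4.42675 years.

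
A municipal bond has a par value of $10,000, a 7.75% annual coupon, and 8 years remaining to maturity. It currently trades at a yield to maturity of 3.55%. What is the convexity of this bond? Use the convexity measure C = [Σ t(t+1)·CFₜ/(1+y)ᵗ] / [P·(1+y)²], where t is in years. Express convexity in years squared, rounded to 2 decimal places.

50.28

With y = 0.0355:
  t   CF        PV=CF/(1+0.0355)^t    t·PV        t(t+1)·PV
  1       775.00       748.4307       748.4307       1,496.8614
  2       775.00       722.7723     1,445.5446       4,336.6338
  3       775.00       697.9935     2,093.9806       8,375.9223
  4       775.00       674.0642     2,696.2570      13,481.2849
  5       775.00       650.9553     3,254.7766      19,528.6599
  6       775.00       628.6387     3,771.8319      26,402.8236
  7       775.00       607.0871     4,249.6095      33,996.8757
  8    10,775.00     8,151.1044    65,208.8348     586,879.5132
  Σ                 12,881.0462    83,469.2657     694,498.5746
P = 12,881.0462.
Convexity = Σ t(t+1)·PV / [P·(1+y)²] = 694,498.5746 / (12,881.0462 × 1.072260) = 50.28287.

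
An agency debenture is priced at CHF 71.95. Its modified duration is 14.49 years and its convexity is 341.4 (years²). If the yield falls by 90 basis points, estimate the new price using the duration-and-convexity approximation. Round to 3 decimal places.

CHF 82.328

Duration effect: -D_mod·Δy = -14.49 × (-0.009) = +0.130410
Convexity effect: ½·C·(Δy)² = 0.5 × 341.4 × (-0.009)² = +0.0138267
ΔP/P ≈ +0.130410 + 0.0138267 = +0.1442367
New price ≈ 71.95 × (1 + 0.1442367) = 82.327830565.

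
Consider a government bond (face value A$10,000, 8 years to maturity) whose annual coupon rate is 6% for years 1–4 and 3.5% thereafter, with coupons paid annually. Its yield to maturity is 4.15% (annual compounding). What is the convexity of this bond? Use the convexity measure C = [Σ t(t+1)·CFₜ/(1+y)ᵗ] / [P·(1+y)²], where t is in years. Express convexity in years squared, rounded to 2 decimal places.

With y = 0.0415:
  t   CF        PV=CF/(1+0.0415)^t    t·PV        t(t+1)·PV
  1       600.00       576.0922       576.0922       1,152.1843
  2       600.00       553.1370     1,106.2740       3,318.8219
  3       600.00       531.0965     1,593.2895       6,373.1578
  4       600.00       509.9342     2,039.7369      10,198.6843
  5       350.00       285.6089     1,428.0443       8,568.2657
  6       350.00       274.2284     1,645.3703      11,517.5920
  7       350.00       263.3014     1,843.1096      14,744.8769
  8    10,350.00     7,475.9460    59,807.5680     538,268.1117
  Σ                 10,469.3445    70,039.4846     594,141.6948
P = 10,469.3445.
Convexity = Σ t(t+1)·PV / [P·(1+y)²] = 594,141.6948 / (10,469.3445 × 1.084722) = 52.31810.

52.32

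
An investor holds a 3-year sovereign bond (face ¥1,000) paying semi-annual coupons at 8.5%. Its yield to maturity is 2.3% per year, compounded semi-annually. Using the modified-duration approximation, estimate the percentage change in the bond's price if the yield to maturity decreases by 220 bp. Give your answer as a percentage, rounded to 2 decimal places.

Periodic yield y = 0.0115. Modified duration first:
  t   CF        PV=CF/(1+0.0115)^t    t·PV
  1        42.50        42.0168        42.0168
  2        42.50        41.5391        83.0782
  3        42.50        41.0668       123.2005
  4        42.50        40.5999       162.3998
  5        42.50        40.1383       200.6917
  6     1,042.50       973.3762     5,840.2574
  Σ                  1,178.7373     6,451.6445
P = 1,178.7373; D_Mac = 5.47335 half-year periods = 2.73668 yrs; D_mod = 2.73668/(1+0.0115) = 2.70556 yrs.
ΔP/P ≈ -D_mod · Δy = -2.70556 × (-0.022) = +0.059522 = +5.9522%.

+5.95%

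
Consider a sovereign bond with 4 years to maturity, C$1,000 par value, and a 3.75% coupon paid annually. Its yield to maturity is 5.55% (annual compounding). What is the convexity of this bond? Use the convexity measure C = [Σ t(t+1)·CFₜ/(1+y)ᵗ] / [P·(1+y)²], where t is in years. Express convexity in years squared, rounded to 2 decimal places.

With y = 0.0555:
  t   CF        PV=CF/(1+0.0555)^t    t·PV        t(t+1)·PV
  1        37.50        35.5282        35.5282          71.0564
  2        37.50        33.6601        67.3201         201.9603
  3        37.50        31.8901        95.6704         382.6818
  4     1,037.50       835.9016     3,343.6064      16,718.0319
  Σ                    936.9800     3,542.1251      17,373.7304
P = 936.9800.
Convexity = Σ t(t+1)·PV / [P·(1+y)²] = 17,373.7304 / (936.9800 × 1.114080) = 16.64356.

16.64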